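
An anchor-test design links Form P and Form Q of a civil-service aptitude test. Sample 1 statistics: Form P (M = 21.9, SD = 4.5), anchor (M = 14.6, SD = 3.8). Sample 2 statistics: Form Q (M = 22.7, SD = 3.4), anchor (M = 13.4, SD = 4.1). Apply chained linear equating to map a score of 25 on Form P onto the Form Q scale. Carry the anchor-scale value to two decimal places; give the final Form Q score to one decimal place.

Form P → anchor (Sample 1): v = (3.8/4.5)(25 − 21.9) + 14.6 = 17.22
anchor → Form Q (Sample 2): y = (3.4/4.1)(17.22 − 13.4) + 22.7 = 25.9

25.9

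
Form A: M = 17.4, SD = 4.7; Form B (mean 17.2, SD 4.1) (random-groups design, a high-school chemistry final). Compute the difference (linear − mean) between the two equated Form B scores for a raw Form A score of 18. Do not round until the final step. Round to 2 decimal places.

Mean-equated: 18 + (17.2 − 17.4) = 17.80
Linear-equated: (4.1/4.7)(18 − 17.4) + 17.2 = 17.723
Difference = 17.723 − 17.80 = -0.08

-0.08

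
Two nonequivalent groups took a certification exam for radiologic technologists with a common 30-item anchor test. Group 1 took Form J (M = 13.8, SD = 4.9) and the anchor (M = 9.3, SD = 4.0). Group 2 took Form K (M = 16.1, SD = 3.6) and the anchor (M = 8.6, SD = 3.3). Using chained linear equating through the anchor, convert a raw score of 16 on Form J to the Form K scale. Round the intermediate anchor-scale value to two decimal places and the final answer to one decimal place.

Form J → anchor (Group 1): v = (4.0/4.9)(16 − 13.8) + 9.3 = 11.10
anchor → Form K (Group 2): y = (3.6/3.3)(11.10 − 8.6) + 16.1 = 18.8

18.8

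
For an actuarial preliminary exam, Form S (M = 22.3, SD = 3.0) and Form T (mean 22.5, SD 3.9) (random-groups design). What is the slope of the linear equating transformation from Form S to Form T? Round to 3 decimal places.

A = SD_Y / SD_X = 3.9 / 3.0 = 1.300

1.300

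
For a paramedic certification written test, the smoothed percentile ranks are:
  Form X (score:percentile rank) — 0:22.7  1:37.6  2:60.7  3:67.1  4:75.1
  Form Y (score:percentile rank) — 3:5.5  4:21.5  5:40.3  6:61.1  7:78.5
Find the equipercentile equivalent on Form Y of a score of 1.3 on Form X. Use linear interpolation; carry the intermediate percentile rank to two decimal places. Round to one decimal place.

PR of 1.3 on Form X: 37.6 + (1.3 − 1)/(2 − 1) × (60.7 − 37.6) = 44.53
On Form Y, PR 44.53 falls between score 5 (PR 40.3) and 6 (PR 61.1).
Interpolate: 5 + (44.53 − 40.3)/(61.1 − 40.3) × (6 − 5) = 5.2

5.2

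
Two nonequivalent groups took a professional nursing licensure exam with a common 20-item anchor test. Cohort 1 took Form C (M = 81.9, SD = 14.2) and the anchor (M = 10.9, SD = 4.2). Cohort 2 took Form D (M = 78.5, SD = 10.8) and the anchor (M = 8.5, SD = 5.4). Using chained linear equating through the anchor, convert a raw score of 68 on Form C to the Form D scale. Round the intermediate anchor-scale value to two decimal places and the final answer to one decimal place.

Form C → anchor (Cohort 1): v = (4.2/14.2)(68 − 81.9) + 10.9 = 6.79
anchor → Form D (Cohort 2): y = (10.8/5.4)(6.79 − 8.5) + 78.5 = 75.1

75.1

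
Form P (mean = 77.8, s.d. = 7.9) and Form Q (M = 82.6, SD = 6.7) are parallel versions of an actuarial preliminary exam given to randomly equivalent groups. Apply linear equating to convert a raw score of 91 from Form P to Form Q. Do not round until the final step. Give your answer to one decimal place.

93.8

Linear equating: y = (SD_Y/SD_X)(x − M_X) + M_Y
y = (6.7/7.9)(91 − 77.8) + 82.6
y = 0.848101 × 13.2 + 82.6 = 11.1949 + 82.6 = 93.8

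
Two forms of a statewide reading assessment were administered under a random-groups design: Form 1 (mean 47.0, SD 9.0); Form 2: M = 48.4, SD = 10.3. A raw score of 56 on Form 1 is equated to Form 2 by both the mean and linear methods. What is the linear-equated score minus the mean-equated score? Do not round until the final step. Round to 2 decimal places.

Mean-equated: 56 + (48.4 − 47.0) = 57.40
Linear-equated: (10.3/9.0)(56 − 47.0) + 48.4 = 58.700
Difference = 58.700 − 57.40 = 1.30

1.30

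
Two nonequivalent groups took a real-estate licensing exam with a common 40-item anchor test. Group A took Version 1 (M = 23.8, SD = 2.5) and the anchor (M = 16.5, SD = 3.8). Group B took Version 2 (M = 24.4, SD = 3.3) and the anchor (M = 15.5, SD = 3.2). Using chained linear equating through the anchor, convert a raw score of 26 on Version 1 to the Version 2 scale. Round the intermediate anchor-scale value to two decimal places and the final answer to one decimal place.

28.9

Version 1 → anchor (Group A): v = (3.8/2.5)(26 − 23.8) + 16.5 = 19.84
anchor → Version 2 (Group B): y = (3.3/3.2)(19.84 − 15.5) + 24.4 = 28.9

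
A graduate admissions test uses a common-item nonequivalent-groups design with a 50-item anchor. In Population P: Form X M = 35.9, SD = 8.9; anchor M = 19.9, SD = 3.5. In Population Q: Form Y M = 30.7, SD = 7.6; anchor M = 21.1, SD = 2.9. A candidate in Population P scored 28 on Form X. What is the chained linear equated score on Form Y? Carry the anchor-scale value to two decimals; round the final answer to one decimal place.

Form X → anchor (Population P): v = (3.5/8.9)(28 − 35.9) + 19.9 = 16.79
anchor → Form Y (Population Q): y = (7.6/2.9)(16.79 − 21.1) + 30.7 = 19.4

19.4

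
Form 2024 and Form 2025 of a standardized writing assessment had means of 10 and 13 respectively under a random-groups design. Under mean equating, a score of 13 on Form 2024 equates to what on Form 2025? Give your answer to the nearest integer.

16

Mean equating: y = x + (M_Y − M_X) = 13 + (13 − 10) = 16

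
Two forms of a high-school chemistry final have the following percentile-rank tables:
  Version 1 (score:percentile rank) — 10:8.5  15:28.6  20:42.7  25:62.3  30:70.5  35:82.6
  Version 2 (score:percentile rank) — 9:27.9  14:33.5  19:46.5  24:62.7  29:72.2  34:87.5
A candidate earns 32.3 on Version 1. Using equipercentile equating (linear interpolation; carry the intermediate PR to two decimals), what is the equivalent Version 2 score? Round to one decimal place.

PR of 32.3 on Version 1: 70.5 + (32.3 − 30)/(35 − 30) × (82.6 − 70.5) = 76.07
On Version 2, PR 76.07 falls between score 29 (PR 72.2) and 34 (PR 87.5).
Interpolate: 29 + (76.07 − 72.2)/(87.5 − 72.2) × (34 − 29) = 30.3

30.3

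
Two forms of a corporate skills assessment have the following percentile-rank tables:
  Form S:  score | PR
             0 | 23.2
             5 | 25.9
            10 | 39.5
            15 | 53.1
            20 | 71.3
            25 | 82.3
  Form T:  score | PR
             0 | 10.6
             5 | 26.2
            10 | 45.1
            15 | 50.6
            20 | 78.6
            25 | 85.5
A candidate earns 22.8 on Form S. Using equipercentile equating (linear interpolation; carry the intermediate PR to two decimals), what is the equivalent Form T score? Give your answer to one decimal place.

19.8

PR of 22.8 on Form S: 71.3 + (22.8 − 20)/(25 − 20) × (82.3 − 71.3) = 77.46
On Form T, PR 77.46 falls between score 15 (PR 50.6) and 20 (PR 78.6).
Interpolate: 15 + (77.46 − 50.6)/(78.6 − 50.6) × (20 − 15) = 19.8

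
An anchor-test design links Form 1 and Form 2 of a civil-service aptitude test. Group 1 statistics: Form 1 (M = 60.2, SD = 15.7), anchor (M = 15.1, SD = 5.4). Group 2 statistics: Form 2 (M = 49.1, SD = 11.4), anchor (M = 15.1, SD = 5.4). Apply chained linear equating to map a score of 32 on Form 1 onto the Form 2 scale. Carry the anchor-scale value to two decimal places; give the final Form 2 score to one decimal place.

28.6

Form 1 → anchor (Group 1): v = (5.4/15.7)(32 − 60.2) + 15.1 = 5.40
anchor → Form 2 (Group 2): y = (11.4/5.4)(5.40 − 15.1) + 49.1 = 28.6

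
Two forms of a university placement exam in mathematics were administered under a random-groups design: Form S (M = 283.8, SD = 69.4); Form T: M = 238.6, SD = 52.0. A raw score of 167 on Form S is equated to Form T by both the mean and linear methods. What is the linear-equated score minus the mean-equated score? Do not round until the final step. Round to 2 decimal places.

Mean-equated: 167 + (238.6 − 283.8) = 121.80
Linear-equated: (52.0/69.4)(167 − 283.8) + 238.6 = 151.084
Difference = 151.084 − 121.80 = 29.28

29.28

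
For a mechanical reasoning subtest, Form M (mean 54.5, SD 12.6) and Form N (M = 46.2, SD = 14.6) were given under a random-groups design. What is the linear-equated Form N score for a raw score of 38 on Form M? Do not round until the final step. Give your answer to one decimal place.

Linear equating: y = (SD_Y/SD_X)(x − M_X) + M_Y
y = (14.6/12.6)(38 − 54.5) + 46.2
y = 1.158730 × -16.5 + 46.2 = -19.1190 + 46.2 = 27.1

27.1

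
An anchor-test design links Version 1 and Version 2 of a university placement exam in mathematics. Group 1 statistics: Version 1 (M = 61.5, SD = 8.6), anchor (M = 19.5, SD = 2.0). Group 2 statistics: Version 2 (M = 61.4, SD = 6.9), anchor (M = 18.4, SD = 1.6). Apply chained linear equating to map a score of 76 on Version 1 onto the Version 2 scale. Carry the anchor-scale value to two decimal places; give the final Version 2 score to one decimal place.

Version 1 → anchor (Group 1): v = (2.0/8.6)(76 − 61.5) + 19.5 = 22.87
anchor → Version 2 (Group 2): y = (6.9/1.6)(22.87 − 18.4) + 61.4 = 80.7

80.7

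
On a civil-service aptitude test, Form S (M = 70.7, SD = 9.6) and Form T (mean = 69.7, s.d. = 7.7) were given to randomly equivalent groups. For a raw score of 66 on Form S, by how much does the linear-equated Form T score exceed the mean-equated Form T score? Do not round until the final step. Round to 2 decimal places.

Mean-equated: 66 + (69.7 − 70.7) = 65.00
Linear-equated: (7.7/9.6)(66 − 70.7) + 69.7 = 65.930
Difference = 65.930 − 65.00 = 0.93

0.93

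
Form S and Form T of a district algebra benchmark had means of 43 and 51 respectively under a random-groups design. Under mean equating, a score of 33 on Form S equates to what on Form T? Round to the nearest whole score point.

Mean equating: y = x + (M_Y − M_X) = 33 + (51 − 43) = 41

41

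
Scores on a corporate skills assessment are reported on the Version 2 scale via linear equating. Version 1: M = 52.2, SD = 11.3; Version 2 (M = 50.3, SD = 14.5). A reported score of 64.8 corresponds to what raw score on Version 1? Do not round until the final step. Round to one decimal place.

63.5

Invert y = (SD_Y/SD_X)(x − M_X) + M_Y:
x = (SD_X/SD_Y)(y − M_Y) + M_X = (11.3/14.5)(64.8 − 50.3) + 52.2
x = 0.779310 × 14.500 + 52.2 = 63.5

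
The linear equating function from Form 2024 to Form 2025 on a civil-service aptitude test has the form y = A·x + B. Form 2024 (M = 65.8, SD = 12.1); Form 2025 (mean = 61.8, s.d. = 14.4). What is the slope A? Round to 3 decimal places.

1.190

A = SD_Y / SD_X = 14.4 / 12.1 = 1.190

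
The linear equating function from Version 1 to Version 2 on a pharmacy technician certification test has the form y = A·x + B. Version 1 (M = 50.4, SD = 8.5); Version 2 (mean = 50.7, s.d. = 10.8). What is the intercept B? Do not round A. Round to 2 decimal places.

A = SD_Y / SD_X = 10.8 / 8.5 = 1.270588
B = M_Y − A·M_X = 50.7 − 1.270588 × 50.4 = -13.34

-13.34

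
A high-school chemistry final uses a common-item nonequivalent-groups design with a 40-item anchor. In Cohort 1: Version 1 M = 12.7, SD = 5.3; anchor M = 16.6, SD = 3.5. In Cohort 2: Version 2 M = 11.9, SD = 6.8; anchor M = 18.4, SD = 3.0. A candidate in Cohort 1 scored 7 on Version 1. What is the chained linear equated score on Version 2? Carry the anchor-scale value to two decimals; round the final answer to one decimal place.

Version 1 → anchor (Cohort 1): v = (3.5/5.3)(7 − 12.7) + 16.6 = 12.84
anchor → Version 2 (Cohort 2): y = (6.8/3.0)(12.84 − 18.4) + 11.9 = -0.7

-0.7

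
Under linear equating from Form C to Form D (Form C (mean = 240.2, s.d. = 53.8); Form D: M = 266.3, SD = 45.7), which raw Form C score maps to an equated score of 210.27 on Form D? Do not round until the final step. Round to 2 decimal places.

174.24

Invert y = (SD_Y/SD_X)(x − M_X) + M_Y:
x = (SD_X/SD_Y)(y − M_Y) + M_X = (53.8/45.7)(210.27 − 266.3) + 240.2
x = 1.177243 × -56.030 + 240.2 = 174.24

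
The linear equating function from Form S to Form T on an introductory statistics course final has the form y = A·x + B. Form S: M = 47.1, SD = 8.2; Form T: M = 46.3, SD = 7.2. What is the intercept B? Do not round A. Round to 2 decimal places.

A = SD_Y / SD_X = 7.2 / 8.2 = 0.878049
B = M_Y − A·M_X = 46.3 − 0.878049 × 47.1 = 4.94

4.94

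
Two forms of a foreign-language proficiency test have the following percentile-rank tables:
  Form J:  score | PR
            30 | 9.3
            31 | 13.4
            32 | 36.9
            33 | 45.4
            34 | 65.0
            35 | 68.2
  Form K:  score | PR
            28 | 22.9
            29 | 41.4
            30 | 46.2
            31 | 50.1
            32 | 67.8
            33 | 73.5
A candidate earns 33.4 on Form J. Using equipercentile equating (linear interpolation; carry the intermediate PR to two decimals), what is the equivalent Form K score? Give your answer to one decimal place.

PR of 33.4 on Form J: 45.4 + (33.4 − 33)/(34 − 33) × (65.0 − 45.4) = 53.24
On Form K, PR 53.24 falls between score 31 (PR 50.1) and 32 (PR 67.8).
Interpolate: 31 + (53.24 − 50.1)/(67.8 − 50.1) × (32 − 31) = 31.2

31.2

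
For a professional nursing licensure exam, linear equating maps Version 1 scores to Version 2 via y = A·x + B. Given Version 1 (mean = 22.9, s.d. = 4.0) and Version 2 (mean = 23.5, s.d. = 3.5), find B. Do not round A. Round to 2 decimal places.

A = SD_Y / SD_X = 3.5 / 4.0 = 0.875000
B = M_Y − A·M_X = 23.5 − 0.875000 × 22.9 = 3.46

3.46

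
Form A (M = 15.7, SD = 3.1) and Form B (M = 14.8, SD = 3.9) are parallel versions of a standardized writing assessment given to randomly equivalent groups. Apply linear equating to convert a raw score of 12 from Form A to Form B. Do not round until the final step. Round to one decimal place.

10.1

Linear equating: y = (SD_Y/SD_X)(x − M_X) + M_Y
y = (3.9/3.1)(12 − 15.7) + 14.8
y = 1.258065 × -3.7 + 14.8 = -4.6548 + 14.8 = 10.1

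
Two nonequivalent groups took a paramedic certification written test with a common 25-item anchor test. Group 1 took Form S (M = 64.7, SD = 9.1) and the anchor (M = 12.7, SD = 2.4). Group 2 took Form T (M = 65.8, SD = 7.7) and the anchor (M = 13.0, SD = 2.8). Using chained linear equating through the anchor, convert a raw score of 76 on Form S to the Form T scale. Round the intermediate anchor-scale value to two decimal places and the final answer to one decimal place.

73.2

Form S → anchor (Group 1): v = (2.4/9.1)(76 − 64.7) + 12.7 = 15.68
anchor → Form T (Group 2): y = (7.7/2.8)(15.68 − 13.0) + 65.8 = 73.2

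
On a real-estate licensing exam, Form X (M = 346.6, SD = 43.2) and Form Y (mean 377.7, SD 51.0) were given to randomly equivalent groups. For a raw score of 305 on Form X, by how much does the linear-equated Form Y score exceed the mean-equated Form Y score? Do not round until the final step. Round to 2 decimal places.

Mean-equated: 305 + (377.7 − 346.6) = 336.10
Linear-equated: (51.0/43.2)(305 − 346.6) + 377.7 = 328.589
Difference = 328.589 − 336.10 = -7.51

-7.51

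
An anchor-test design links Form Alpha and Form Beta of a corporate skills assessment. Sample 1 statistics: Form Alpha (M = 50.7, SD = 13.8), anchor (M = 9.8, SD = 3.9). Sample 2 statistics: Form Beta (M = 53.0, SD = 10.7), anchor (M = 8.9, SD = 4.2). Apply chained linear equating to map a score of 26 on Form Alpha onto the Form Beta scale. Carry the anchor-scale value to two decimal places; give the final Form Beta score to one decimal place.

37.5

Form Alpha → anchor (Sample 1): v = (3.9/13.8)(26 − 50.7) + 9.8 = 2.82
anchor → Form Beta (Sample 2): y = (10.7/4.2)(2.82 − 8.9) + 53.0 = 37.5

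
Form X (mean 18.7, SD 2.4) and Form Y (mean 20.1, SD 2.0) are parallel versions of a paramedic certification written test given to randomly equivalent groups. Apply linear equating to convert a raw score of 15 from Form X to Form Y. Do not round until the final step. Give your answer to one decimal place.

Linear equating: y = (SD_Y/SD_X)(x − M_X) + M_Y
y = (2.0/2.4)(15 − 18.7) + 20.1
y = 0.833333 × -3.7 + 20.1 = -3.0833 + 20.1 = 17.0

17.0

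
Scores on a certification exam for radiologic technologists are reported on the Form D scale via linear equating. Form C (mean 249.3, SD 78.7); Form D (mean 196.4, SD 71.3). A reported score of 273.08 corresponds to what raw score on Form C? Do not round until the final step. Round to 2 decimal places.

Invert y = (SD_Y/SD_X)(x − M_X) + M_Y:
x = (SD_X/SD_Y)(y − M_Y) + M_X = (78.7/71.3)(273.08 − 196.4) + 249.3
x = 1.103787 × 76.680 + 249.3 = 333.94

333.94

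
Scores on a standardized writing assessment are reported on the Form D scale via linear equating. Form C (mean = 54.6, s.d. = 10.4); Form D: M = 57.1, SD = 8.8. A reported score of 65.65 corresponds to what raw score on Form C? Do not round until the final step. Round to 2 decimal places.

64.70

Invert y = (SD_Y/SD_X)(x − M_X) + M_Y:
x = (SD_X/SD_Y)(y − M_Y) + M_X = (10.4/8.8)(65.65 − 57.1) + 54.6
x = 1.181818 × 8.550 + 54.6 = 64.70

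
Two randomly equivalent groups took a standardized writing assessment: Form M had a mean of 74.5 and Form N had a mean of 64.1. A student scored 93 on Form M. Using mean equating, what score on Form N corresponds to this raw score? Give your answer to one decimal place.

Mean equating: y = x + (M_Y − M_X) = 93 + (64.1 − 74.5) = 82.6

82.6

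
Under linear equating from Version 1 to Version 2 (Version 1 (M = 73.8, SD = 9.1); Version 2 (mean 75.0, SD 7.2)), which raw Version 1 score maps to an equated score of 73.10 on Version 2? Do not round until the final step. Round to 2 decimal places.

Invert y = (SD_Y/SD_X)(x − M_X) + M_Y:
x = (SD_X/SD_Y)(y − M_Y) + M_X = (9.1/7.2)(73.10 − 75.0) + 73.8
x = 1.263889 × -1.900 + 73.8 = 71.40

71.40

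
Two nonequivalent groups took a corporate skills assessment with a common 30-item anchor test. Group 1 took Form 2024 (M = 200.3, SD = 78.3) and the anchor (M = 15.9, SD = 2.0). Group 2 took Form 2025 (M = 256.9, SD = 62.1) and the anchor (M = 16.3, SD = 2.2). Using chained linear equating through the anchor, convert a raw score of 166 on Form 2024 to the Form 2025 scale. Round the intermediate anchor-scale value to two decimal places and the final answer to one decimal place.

220.8

Form 2024 → anchor (Group 1): v = (2.0/78.3)(166 − 200.3) + 15.9 = 15.02
anchor → Form 2025 (Group 2): y = (62.1/2.2)(15.02 − 16.3) + 256.9 = 220.8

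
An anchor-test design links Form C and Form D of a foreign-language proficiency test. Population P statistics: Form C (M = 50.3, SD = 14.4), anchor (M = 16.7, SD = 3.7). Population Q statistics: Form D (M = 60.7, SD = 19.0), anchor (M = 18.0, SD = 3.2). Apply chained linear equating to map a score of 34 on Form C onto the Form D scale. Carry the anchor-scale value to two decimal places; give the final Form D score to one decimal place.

28.1

Form C → anchor (Population P): v = (3.7/14.4)(34 − 50.3) + 16.7 = 12.51
anchor → Form D (Population Q): y = (19.0/3.2)(12.51 − 18.0) + 60.7 = 28.1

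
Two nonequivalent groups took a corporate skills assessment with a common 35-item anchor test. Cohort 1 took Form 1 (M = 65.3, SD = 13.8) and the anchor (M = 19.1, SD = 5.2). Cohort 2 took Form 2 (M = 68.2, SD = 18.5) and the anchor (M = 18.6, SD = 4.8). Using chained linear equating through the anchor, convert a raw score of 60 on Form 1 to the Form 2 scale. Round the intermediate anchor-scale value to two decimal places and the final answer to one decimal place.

Form 1 → anchor (Cohort 1): v = (5.2/13.8)(60 − 65.3) + 19.1 = 17.10
anchor → Form 2 (Cohort 2): y = (18.5/4.8)(17.10 − 18.6) + 68.2 = 62.4

62.4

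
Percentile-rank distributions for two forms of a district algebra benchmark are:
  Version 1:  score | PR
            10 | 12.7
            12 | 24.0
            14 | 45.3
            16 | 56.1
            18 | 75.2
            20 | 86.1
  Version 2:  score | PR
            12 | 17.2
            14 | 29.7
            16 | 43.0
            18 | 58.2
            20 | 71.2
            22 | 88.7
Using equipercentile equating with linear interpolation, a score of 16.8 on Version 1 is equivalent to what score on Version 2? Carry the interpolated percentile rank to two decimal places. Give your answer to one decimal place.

PR of 16.8 on Version 1: 56.1 + (16.8 − 16)/(18 − 16) × (75.2 − 56.1) = 63.74
On Version 2, PR 63.74 falls between score 18 (PR 58.2) and 20 (PR 71.2).
Interpolate: 18 + (63.74 − 58.2)/(71.2 − 58.2) × (20 − 18) = 18.9

18.9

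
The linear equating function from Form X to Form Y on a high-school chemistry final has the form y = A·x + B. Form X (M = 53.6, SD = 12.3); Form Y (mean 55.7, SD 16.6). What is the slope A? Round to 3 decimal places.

A = SD_Y / SD_X = 16.6 / 12.3 = 1.350

1.350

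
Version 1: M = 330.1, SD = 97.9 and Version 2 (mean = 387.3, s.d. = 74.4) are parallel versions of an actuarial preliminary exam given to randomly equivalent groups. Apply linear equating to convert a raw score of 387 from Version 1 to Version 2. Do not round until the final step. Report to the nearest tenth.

Linear equating: y = (SD_Y/SD_X)(x − M_X) + M_Y
y = (74.4/97.9)(387 − 330.1) + 387.3
y = 0.759959 × 56.9 + 387.3 = 43.2417 + 387.3 = 430.5

430.5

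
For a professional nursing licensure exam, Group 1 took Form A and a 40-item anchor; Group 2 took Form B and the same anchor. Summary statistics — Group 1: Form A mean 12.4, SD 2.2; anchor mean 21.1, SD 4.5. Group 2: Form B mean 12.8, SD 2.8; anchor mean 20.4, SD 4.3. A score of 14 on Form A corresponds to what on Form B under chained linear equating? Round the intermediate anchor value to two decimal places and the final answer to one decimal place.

Form A → anchor (Group 1): v = (4.5/2.2)(14 − 12.4) + 21.1 = 24.37
anchor → Form B (Group 2): y = (2.8/4.3)(24.37 − 20.4) + 12.8 = 15.4

15.4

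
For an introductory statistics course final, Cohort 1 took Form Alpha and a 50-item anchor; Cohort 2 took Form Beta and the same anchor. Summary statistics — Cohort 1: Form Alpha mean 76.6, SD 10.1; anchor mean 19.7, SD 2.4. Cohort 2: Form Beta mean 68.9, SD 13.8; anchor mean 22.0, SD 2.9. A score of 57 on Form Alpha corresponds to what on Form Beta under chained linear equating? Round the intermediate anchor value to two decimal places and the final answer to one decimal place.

35.8

Form Alpha → anchor (Cohort 1): v = (2.4/10.1)(57 − 76.6) + 19.7 = 15.04
anchor → Form Beta (Cohort 2): y = (13.8/2.9)(15.04 − 22.0) + 68.9 = 35.8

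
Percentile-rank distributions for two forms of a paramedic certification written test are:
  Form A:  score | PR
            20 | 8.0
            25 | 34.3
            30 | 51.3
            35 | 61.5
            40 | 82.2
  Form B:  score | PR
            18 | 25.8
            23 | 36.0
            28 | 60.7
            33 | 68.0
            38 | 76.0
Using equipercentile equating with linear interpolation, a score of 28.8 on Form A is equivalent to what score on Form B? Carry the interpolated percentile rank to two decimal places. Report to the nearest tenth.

PR of 28.8 on Form A: 34.3 + (28.8 − 25)/(30 − 25) × (51.3 − 34.3) = 47.22
On Form B, PR 47.22 falls between score 23 (PR 36.0) and 28 (PR 60.7).
Interpolate: 23 + (47.22 − 36.0)/(60.7 − 36.0) × (28 − 23) = 25.3

25.3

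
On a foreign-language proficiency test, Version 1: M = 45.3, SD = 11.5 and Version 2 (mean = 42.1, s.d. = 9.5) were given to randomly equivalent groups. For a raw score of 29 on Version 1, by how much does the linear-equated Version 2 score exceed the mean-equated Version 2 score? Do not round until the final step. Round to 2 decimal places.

2.83

Mean-equated: 29 + (42.1 − 45.3) = 25.80
Linear-equated: (9.5/11.5)(29 − 45.3) + 42.1 = 28.635
Difference = 28.635 − 25.80 = 2.83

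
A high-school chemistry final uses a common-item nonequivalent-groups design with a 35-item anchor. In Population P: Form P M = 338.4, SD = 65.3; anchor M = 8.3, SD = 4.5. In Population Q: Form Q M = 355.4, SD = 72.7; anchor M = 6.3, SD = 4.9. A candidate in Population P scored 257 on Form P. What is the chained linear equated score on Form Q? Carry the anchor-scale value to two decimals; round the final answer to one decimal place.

301.8

Form P → anchor (Population P): v = (4.5/65.3)(257 − 338.4) + 8.3 = 2.69
anchor → Form Q (Population Q): y = (72.7/4.9)(2.69 − 6.3) + 355.4 = 301.8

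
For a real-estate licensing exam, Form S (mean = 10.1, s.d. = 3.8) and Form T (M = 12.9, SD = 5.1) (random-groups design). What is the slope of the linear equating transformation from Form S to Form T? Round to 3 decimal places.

A = SD_Y / SD_X = 5.1 / 3.8 = 1.342

1.342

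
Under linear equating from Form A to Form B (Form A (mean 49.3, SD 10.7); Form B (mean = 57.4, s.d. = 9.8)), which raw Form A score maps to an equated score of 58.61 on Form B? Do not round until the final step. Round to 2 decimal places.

Invert y = (SD_Y/SD_X)(x − M_X) + M_Y:
x = (SD_X/SD_Y)(y − M_Y) + M_X = (10.7/9.8)(58.61 − 57.4) + 49.3
x = 1.091837 × 1.210 + 49.3 = 50.62

50.62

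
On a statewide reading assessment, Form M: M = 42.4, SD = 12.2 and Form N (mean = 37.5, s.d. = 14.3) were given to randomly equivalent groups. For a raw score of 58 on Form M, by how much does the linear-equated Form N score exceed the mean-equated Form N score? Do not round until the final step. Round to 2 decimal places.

Mean-equated: 58 + (37.5 − 42.4) = 53.10
Linear-equated: (14.3/12.2)(58 − 42.4) + 37.5 = 55.785
Difference = 55.785 − 53.10 = 2.69

2.69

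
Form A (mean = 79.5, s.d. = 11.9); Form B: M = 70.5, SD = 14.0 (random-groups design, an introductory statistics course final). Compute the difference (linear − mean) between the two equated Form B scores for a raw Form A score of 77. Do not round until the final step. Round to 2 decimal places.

-0.44

Mean-equated: 77 + (70.5 − 79.5) = 68.00
Linear-equated: (14.0/11.9)(77 − 79.5) + 70.5 = 67.559
Difference = 67.559 − 68.00 = -0.44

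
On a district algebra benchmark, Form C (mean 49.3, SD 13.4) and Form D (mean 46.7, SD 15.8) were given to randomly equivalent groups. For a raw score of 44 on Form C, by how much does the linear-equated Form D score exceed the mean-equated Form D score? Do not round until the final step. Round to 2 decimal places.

Mean-equated: 44 + (46.7 − 49.3) = 41.40
Linear-equated: (15.8/13.4)(44 − 49.3) + 46.7 = 40.451
Difference = 40.451 − 41.40 = -0.95

-0.95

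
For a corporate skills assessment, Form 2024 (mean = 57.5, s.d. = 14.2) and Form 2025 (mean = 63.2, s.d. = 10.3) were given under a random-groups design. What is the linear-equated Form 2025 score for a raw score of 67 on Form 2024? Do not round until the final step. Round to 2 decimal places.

Linear equating: y = (SD_Y/SD_X)(x − M_X) + M_Y
y = (10.3/14.2)(67 − 57.5) + 63.2
y = 0.725352 × 9.5 + 63.2 = 6.8908 + 63.2 = 70.09

70.09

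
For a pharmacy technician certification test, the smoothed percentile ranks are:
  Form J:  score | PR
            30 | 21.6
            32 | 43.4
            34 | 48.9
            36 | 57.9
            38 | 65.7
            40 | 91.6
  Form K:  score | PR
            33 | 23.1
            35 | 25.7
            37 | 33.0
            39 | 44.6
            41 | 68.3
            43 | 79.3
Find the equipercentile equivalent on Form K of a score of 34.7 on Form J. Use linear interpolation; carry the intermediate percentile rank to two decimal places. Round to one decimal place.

PR of 34.7 on Form J: 48.9 + (34.7 − 34)/(36 − 34) × (57.9 − 48.9) = 52.05
On Form K, PR 52.05 falls between score 39 (PR 44.6) and 41 (PR 68.3).
Interpolate: 39 + (52.05 − 44.6)/(68.3 − 44.6) × (41 − 39) = 39.6

39.6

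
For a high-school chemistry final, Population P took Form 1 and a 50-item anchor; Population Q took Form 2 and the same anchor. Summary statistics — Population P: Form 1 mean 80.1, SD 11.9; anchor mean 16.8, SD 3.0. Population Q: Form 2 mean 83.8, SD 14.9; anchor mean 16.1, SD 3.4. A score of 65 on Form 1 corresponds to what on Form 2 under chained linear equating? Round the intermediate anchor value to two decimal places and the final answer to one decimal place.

70.2

Form 1 → anchor (Population P): v = (3.0/11.9)(65 − 80.1) + 16.8 = 12.99
anchor → Form 2 (Population Q): y = (14.9/3.4)(12.99 − 16.1) + 83.8 = 70.2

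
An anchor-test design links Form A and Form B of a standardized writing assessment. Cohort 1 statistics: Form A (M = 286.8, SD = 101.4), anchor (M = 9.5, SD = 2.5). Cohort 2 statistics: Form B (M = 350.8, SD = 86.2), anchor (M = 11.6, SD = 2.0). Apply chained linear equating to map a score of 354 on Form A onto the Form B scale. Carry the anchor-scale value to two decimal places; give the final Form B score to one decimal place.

Form A → anchor (Cohort 1): v = (2.5/101.4)(354 − 286.8) + 9.5 = 11.16
anchor → Form B (Cohort 2): y = (86.2/2.0)(11.16 − 11.6) + 350.8 = 331.8

331.8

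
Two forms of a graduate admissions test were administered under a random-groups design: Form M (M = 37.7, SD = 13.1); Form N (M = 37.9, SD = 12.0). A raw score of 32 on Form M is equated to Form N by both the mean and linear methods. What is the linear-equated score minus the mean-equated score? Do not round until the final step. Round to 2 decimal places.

Mean-equated: 32 + (37.9 − 37.7) = 32.20
Linear-equated: (12.0/13.1)(32 − 37.7) + 37.9 = 32.679
Difference = 32.679 − 32.20 = 0.48

0.48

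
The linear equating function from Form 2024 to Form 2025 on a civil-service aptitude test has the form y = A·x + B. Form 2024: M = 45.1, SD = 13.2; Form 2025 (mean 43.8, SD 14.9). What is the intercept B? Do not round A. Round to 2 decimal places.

-7.11

A = SD_Y / SD_X = 14.9 / 13.2 = 1.128788
B = M_Y − A·M_X = 43.8 − 1.128788 × 45.1 = -7.11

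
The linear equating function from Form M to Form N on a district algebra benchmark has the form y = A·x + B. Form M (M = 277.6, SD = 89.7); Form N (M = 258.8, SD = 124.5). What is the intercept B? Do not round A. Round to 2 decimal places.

-126.50

A = SD_Y / SD_X = 124.5 / 89.7 = 1.387960
B = M_Y − A·M_X = 258.8 − 1.387960 × 277.6 = -126.50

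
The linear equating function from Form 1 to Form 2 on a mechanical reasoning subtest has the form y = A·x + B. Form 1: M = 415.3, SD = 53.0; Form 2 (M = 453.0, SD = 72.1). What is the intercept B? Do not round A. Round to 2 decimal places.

A = SD_Y / SD_X = 72.1 / 53.0 = 1.360377
B = M_Y − A·M_X = 453.0 − 1.360377 × 415.3 = -111.96

-111.96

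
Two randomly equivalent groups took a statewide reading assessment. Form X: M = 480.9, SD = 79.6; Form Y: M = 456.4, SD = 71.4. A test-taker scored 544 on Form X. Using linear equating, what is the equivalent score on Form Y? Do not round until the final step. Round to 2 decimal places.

513.00

Linear equating: y = (SD_Y/SD_X)(x − M_X) + M_Y
y = (71.4/79.6)(544 − 480.9) + 456.4
y = 0.896985 × 63.1 + 456.4 = 56.5997 + 456.4 = 513.00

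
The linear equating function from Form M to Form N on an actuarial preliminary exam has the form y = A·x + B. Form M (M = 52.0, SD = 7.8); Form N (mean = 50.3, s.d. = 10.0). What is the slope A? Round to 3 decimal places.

1.282

A = SD_Y / SD_X = 10.0 / 7.8 = 1.282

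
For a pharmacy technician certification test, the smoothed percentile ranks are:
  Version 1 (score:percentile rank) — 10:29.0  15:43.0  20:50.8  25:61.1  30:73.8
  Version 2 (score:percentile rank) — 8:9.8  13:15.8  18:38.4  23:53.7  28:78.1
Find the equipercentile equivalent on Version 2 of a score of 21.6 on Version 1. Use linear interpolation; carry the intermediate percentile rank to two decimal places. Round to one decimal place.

23.1

PR of 21.6 on Version 1: 50.8 + (21.6 − 20)/(25 − 20) × (61.1 − 50.8) = 54.10
On Version 2, PR 54.10 falls between score 23 (PR 53.7) and 28 (PR 78.1).
Interpolate: 23 + (54.10 − 53.7)/(78.1 − 53.7) × (28 − 23) = 23.1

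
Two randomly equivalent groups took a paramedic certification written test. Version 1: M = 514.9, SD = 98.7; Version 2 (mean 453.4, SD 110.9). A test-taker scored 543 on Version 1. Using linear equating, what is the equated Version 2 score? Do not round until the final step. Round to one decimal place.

Linear equating: y = (SD_Y/SD_X)(x − M_X) + M_Y
y = (110.9/98.7)(543 − 514.9) + 453.4
y = 1.123607 × 28.1 + 453.4 = 31.5734 + 453.4 = 485.0

485.0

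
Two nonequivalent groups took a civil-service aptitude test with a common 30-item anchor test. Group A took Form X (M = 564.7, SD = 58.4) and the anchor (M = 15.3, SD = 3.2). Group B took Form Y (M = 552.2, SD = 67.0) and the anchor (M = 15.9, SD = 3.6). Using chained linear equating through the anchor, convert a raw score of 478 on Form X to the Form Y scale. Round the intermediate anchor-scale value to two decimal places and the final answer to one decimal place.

Form X → anchor (Group A): v = (3.2/58.4)(478 − 564.7) + 15.3 = 10.55
anchor → Form Y (Group B): y = (67.0/3.6)(10.55 − 15.9) + 552.2 = 452.6

452.6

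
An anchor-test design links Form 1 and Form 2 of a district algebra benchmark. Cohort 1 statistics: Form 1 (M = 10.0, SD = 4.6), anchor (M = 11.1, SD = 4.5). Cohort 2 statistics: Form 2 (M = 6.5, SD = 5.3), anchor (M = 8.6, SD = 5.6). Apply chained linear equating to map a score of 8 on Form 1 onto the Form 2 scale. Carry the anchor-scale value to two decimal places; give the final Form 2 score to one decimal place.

7.0

Form 1 → anchor (Cohort 1): v = (4.5/4.6)(8 − 10.0) + 11.1 = 9.14
anchor → Form 2 (Cohort 2): y = (5.3/5.6)(9.14 − 8.6) + 6.5 = 7.0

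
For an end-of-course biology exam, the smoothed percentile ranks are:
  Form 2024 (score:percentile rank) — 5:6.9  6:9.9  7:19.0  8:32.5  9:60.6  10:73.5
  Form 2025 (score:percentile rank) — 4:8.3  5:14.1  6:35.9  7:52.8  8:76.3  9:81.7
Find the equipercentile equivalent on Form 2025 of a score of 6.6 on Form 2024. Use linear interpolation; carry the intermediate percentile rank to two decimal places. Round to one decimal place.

PR of 6.6 on Form 2024: 9.9 + (6.6 − 6)/(7 − 6) × (19.0 − 9.9) = 15.36
On Form 2025, PR 15.36 falls between score 5 (PR 14.1) and 6 (PR 35.9).
Interpolate: 5 + (15.36 − 14.1)/(35.9 − 14.1) × (6 − 5) = 5.1

5.1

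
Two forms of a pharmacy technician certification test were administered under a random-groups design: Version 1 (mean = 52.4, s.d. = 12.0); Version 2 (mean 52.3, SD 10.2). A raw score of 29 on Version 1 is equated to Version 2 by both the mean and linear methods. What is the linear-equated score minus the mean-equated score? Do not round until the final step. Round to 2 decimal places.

3.51

Mean-equated: 29 + (52.3 − 52.4) = 28.90
Linear-equated: (10.2/12.0)(29 − 52.4) + 52.3 = 32.410
Difference = 32.410 − 28.90 = 3.51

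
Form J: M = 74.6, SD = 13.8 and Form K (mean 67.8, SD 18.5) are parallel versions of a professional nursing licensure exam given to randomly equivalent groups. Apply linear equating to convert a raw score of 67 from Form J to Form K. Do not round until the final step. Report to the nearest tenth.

Linear equating: y = (SD_Y/SD_X)(x − M_X) + M_Y
y = (18.5/13.8)(67 − 74.6) + 67.8
y = 1.340580 × -7.6 + 67.8 = -10.1884 + 67.8 = 57.6

57.6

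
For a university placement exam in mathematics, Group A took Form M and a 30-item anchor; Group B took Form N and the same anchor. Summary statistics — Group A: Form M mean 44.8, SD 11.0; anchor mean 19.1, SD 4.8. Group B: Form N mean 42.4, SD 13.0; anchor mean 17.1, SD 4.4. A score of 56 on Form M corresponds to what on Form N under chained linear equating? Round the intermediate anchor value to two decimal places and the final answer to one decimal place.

Form M → anchor (Group A): v = (4.8/11.0)(56 − 44.8) + 19.1 = 23.99
anchor → Form N (Group B): y = (13.0/4.4)(23.99 − 17.1) + 42.4 = 62.8

62.8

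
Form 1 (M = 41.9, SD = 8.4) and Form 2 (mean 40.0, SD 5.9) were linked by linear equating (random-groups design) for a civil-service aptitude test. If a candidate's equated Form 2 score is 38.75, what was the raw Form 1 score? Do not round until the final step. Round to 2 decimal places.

Invert y = (SD_Y/SD_X)(x − M_X) + M_Y:
x = (SD_X/SD_Y)(y − M_Y) + M_X = (8.4/5.9)(38.75 − 40.0) + 41.9
x = 1.423729 × -1.250 + 41.9 = 40.12

40.12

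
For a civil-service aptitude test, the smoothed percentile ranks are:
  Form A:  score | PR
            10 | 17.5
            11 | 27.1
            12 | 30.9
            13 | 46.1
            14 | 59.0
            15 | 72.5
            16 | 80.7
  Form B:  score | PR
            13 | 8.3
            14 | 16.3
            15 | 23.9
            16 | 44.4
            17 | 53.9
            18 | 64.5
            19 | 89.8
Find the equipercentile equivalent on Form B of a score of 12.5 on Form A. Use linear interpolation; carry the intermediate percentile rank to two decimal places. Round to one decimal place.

15.7

PR of 12.5 on Form A: 30.9 + (12.5 − 12)/(13 − 12) × (46.1 − 30.9) = 38.50
On Form B, PR 38.50 falls between score 15 (PR 23.9) and 16 (PR 44.4).
Interpolate: 15 + (38.50 − 23.9)/(44.4 − 23.9) × (16 − 15) = 15.7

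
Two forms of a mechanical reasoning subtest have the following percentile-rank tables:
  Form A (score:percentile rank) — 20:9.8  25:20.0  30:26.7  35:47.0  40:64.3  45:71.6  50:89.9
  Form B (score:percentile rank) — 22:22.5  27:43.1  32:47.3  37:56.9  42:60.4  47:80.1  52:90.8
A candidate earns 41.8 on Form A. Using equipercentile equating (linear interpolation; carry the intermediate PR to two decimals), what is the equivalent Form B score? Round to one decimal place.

PR of 41.8 on Form A: 64.3 + (41.8 − 40)/(45 − 40) × (71.6 − 64.3) = 66.93
On Form B, PR 66.93 falls between score 42 (PR 60.4) and 47 (PR 80.1).
Interpolate: 42 + (66.93 − 60.4)/(80.1 − 60.4) × (47 − 42) = 43.7

43.7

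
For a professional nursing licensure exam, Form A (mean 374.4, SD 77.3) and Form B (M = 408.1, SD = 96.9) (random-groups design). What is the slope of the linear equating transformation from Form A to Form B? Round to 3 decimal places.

1.254

A = SD_Y / SD_X = 96.9 / 77.3 = 1.254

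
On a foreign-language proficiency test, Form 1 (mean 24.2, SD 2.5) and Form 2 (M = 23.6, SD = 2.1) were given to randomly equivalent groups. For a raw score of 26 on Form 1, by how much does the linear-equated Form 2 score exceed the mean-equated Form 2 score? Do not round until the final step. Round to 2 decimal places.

-0.29

Mean-equated: 26 + (23.6 − 24.2) = 25.40
Linear-equated: (2.1/2.5)(26 − 24.2) + 23.6 = 25.112
Difference = 25.112 − 25.40 = -0.29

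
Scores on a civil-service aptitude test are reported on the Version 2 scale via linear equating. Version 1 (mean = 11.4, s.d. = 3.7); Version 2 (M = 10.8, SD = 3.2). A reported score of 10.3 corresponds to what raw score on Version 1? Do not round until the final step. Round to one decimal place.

10.8

Invert y = (SD_Y/SD_X)(x − M_X) + M_Y:
x = (SD_X/SD_Y)(y − M_Y) + M_X = (3.7/3.2)(10.3 − 10.8) + 11.4
x = 1.156250 × -0.500 + 11.4 = 10.8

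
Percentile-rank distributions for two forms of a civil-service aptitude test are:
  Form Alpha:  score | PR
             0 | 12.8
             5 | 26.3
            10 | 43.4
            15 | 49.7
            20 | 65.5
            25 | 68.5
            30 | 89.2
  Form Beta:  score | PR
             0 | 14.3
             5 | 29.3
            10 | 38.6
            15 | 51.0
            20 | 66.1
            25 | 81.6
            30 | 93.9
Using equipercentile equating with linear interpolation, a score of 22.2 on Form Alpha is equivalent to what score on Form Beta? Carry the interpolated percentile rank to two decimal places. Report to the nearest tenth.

PR of 22.2 on Form Alpha: 65.5 + (22.2 − 20)/(25 − 20) × (68.5 − 65.5) = 66.82
On Form Beta, PR 66.82 falls between score 20 (PR 66.1) and 25 (PR 81.6).
Interpolate: 20 + (66.82 − 66.1)/(81.6 − 66.1) × (25 − 20) = 20.2

20.2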